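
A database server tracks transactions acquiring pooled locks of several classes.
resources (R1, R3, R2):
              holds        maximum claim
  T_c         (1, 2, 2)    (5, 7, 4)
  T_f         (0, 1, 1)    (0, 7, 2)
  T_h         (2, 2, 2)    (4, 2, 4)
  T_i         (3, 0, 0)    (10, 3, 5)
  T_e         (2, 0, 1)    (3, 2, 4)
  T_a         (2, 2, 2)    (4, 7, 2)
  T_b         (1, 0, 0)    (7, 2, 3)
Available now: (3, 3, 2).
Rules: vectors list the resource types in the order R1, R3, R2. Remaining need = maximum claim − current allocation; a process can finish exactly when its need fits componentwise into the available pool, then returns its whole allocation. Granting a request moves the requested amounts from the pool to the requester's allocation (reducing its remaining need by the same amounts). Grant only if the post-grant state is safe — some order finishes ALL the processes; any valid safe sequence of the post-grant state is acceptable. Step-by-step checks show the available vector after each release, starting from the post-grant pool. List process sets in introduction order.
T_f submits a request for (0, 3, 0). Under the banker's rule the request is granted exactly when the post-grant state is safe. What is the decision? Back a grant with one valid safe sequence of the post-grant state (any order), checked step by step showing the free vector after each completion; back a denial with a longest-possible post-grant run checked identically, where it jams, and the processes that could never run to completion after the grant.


DENY — the pretend-granted state is unsafe.
Key observation: no order helps: past T_h, T_e, T_b, the free pool tops out at (8, 2, 5), below what each blocked process needs in R3.
On the post-grant state, T_h, T_e, T_b is a maximal run — nothing extends it. Verifying each step:
  pool = (3, 0, 2)
  T_h needs (2, 0, 2) <= (3, 0, 2) -> finishes; pool += (2, 2, 2) = (5, 2, 4)
  T_e needs (1, 2, 3) <= (5, 2, 4) -> finishes; pool += (2, 0, 1) = (7, 2, 5)
  T_b needs (6, 2, 3) <= (7, 2, 5) -> finishes; pool += (1, 0, 0) = (8, 2, 5)
  blocked: T_c wants (4, 5, 2), pool (8, 2, 5) — not enough R3
  blocked: T_f wants (0, 3, 1), pool (8, 2, 5) — not enough R3
  blocked: T_i wants (7, 3, 5), pool (8, 2, 5) — not enough R3
  blocked: T_a wants (2, 5, 0), pool (8, 2, 5) — not enough R3
Processes that could never finish after the grant: T_c, T_f, T_i and T_a.


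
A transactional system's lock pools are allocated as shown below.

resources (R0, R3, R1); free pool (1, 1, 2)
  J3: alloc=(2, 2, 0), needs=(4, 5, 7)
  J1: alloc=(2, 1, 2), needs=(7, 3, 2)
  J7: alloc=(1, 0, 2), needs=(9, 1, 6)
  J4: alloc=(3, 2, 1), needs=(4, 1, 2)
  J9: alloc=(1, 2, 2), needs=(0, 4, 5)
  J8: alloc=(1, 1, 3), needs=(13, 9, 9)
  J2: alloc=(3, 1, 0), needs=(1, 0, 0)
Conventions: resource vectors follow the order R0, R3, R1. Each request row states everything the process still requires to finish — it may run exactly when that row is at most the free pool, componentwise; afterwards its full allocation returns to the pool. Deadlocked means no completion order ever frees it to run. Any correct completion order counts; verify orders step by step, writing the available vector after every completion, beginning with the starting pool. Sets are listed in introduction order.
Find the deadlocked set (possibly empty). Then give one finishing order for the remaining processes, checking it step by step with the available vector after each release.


The deadlocked set is empty.
Key observation: the pool covers J2 at once, and every later process fits after earlier releases.
A valid finishing order for the others: J2, J4, J1, J9, J3, J7, J8. Check, step by step:
  pool = (1, 1, 2)
  J2 needs (1, 0, 0) <= (1, 1, 2) -> finishes; pool += (3, 1, 0) = (4, 2, 2)
  J4 needs (4, 1, 2) <= (4, 2, 2) -> finishes; pool += (3, 2, 1) = (7, 4, 3)
  J1 needs (7, 3, 2) <= (7, 4, 3) -> finishes; pool += (2, 1, 2) = (9, 5, 5)
  J9 needs (0, 4, 5) <= (9, 5, 5) -> finishes; pool += (1, 2, 2) = (10, 7, 7)
  J3 needs (4, 5, 7) <= (10, 7, 7) -> finishes; pool += (2, 2, 0) = (12, 9, 7)
  J7 needs (9, 1, 6) <= (12, 9, 7) -> finishes; pool += (1, 0, 2) = (13, 9, 9)
  J8 needs (13, 9, 9) <= (13, 9, 9) -> finishes; pool += (1, 1, 3) = (14, 10, 12)


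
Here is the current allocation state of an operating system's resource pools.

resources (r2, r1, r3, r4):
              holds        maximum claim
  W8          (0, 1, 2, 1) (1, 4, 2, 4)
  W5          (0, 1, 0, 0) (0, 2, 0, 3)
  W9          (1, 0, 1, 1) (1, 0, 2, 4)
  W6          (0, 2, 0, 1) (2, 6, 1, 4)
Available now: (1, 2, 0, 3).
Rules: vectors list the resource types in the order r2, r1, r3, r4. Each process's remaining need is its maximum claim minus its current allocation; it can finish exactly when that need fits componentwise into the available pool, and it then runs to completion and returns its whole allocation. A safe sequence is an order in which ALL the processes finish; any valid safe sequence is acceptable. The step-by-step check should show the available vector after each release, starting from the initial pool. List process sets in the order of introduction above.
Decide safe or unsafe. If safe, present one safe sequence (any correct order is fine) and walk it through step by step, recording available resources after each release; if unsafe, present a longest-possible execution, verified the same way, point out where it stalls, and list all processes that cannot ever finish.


SAFE. One safe sequence: W5, W8, W9, W6.
Key observation: W5 marks the first exact bind of the order: its need (0, 1, 0, 3) fits the free (1, 2, 0, 3) with zero slack on a requested resource.
Verifying each step:
  pool = (1, 2, 0, 3)
  run W5 (needs (0, 1, 0, 3), free (1, 2, 0, 3)); after release of (0, 1, 0, 0) the pool is (1, 3, 0, 3)
  run W8 (needs (1, 3, 0, 3), free (1, 3, 0, 3)); after release of (0, 1, 2, 1) the pool is (1, 4, 2, 4)
  run W9 (needs (0, 0, 1, 3), free (1, 4, 2, 4)); after release of (1, 0, 1, 1) the pool is (2, 4, 3, 5)
  run W6 (needs (2, 4, 1, 3), free (2, 4, 3, 5)); after release of (0, 2, 0, 1) the pool is (2, 6, 3, 6)


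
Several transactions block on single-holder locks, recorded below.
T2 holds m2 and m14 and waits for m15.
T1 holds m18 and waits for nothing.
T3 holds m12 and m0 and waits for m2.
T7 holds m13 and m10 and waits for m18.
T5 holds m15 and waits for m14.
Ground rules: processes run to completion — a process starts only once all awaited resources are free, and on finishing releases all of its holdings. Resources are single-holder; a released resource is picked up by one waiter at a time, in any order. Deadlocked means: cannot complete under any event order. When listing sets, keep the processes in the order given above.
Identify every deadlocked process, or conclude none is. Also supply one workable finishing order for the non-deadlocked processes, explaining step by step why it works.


Deadlocked set: T2, T3 and T5.
Key observation: the knot is the closed ring of waits T2 -> T5 -> T2; T3 waits into the deadlock from upstream.
A valid finishing order for the others: T1, T7.
Verifying each step:
  T1 waits on nothing -> runs at once and releases m18
  run T7 (all its waits — m18 — are resolved); releases m13 and m10


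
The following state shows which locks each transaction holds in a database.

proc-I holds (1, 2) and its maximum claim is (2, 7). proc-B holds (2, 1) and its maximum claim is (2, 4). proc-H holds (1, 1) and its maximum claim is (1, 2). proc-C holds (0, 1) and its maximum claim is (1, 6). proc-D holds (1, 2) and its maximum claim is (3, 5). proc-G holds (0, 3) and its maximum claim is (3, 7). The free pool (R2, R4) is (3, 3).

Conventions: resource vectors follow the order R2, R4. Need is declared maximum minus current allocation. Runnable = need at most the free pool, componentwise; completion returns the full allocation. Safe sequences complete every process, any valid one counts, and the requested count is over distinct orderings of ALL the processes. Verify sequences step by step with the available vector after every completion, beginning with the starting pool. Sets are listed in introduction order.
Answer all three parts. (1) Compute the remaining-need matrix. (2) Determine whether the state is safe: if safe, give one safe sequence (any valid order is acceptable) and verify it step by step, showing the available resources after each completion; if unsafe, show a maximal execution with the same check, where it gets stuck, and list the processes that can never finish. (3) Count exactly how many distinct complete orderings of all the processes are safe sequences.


(1) Remaining need (order R2, R4):
  proc-I: (1, 5)
  proc-B: (0, 3)
  proc-H: (0, 1)
  proc-C: (1, 5)
  proc-D: (2, 3)
  proc-G: (3, 4)
(2) SAFE, for example via the order proc-B, proc-G, proc-D, proc-H, proc-I, proc-C.
Key observation: proc-B marks the first exact bind of the order: its need (0, 3) fits the free (3, 3) with zero slack on a requested resource.
Step-by-step check:
  pool = (3, 3)
  proc-B needs (0, 3) <= (3, 3) -> finishes; pool += (2, 1) = (5, 4)
  proc-G needs (3, 4) <= (5, 4) -> finishes; pool += (0, 3) = (5, 7)
  proc-D needs (2, 3) <= (5, 7) -> finishes; pool += (1, 2) = (6, 9)
  proc-H needs (0, 1) <= (6, 9) -> finishes; pool += (1, 1) = (7, 10)
  proc-I needs (1, 5) <= (7, 10) -> finishes; pool += (1, 2) = (8, 12)
  proc-C needs (1, 5) <= (8, 12) -> finishes; pool += (0, 1) = (8, 13)
(3) The exact count: 264 of the possible complete orderings are safe sequences.


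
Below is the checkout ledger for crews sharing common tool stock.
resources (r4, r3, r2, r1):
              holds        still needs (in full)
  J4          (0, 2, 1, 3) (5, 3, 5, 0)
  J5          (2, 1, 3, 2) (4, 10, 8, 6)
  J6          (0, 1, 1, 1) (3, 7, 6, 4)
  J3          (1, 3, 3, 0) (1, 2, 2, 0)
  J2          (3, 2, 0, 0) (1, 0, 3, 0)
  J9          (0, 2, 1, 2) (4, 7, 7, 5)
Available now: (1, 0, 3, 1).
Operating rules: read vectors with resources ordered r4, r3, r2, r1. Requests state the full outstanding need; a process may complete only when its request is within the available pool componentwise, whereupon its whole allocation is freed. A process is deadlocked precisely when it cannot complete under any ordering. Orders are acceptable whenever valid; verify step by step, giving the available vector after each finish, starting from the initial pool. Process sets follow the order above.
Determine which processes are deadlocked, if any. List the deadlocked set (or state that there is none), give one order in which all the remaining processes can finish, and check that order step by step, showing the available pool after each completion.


No process is deadlocked.
Key observation: the pool covers J2 at once, and every later process fits after earlier releases.
One completion order for the rest: J2, J3, J4, J6, J9, J5. Step-by-step check:
  pool = (1, 0, 3, 1)
  J2 needs (1, 0, 3, 0) <= (1, 0, 3, 1) -> finishes; pool += (3, 2, 0, 0) = (4, 2, 3, 1)
  J3 needs (1, 2, 2, 0) <= (4, 2, 3, 1) -> finishes; pool += (1, 3, 3, 0) = (5, 5, 6, 1)
  J4 needs (5, 3, 5, 0) <= (5, 5, 6, 1) -> finishes; pool += (0, 2, 1, 3) = (5, 7, 7, 4)
  J6 needs (3, 7, 6, 4) <= (5, 7, 7, 4) -> finishes; pool += (0, 1, 1, 1) = (5, 8, 8, 5)
  J9 needs (4, 7, 7, 5) <= (5, 8, 8, 5) -> finishes; pool += (0, 2, 1, 2) = (5, 10, 9, 7)
  J5 needs (4, 10, 8, 6) <= (5, 10, 9, 7) -> finishes; pool += (2, 1, 3, 2) = (7, 11, 12, 9)


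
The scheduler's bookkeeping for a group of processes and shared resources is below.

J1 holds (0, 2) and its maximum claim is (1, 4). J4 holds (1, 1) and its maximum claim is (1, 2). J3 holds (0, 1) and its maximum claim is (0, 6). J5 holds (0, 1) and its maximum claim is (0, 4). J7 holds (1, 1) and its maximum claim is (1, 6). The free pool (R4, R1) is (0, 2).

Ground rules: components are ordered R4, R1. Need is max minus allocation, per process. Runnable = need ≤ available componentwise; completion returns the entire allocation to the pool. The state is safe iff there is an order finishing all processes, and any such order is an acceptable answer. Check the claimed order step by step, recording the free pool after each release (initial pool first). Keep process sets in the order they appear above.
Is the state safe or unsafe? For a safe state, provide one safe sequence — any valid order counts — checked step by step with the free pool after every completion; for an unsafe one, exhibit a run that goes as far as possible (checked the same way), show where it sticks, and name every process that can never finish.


SAFE. One safe sequence: J4, J1, J7, J5, J3.
Key observation: at J1 the run first touches a limit — (1, 2) against (1, 3), exact on a resource it actually requests.
Step-by-step check:
  pool = (0, 2)
  J4: need (0, 1) fits (0, 2); releases (1, 1), pool now (1, 3)
  J1: need (1, 2) fits (1, 3); releases (0, 2), pool now (1, 5)
  J7: need (0, 5) fits (1, 5); releases (1, 1), pool now (2, 6)
  J5: need (0, 3) fits (2, 6); releases (0, 1), pool now (2, 7)
  J3: need (0, 5) fits (2, 7); releases (0, 1), pool now (2, 8)


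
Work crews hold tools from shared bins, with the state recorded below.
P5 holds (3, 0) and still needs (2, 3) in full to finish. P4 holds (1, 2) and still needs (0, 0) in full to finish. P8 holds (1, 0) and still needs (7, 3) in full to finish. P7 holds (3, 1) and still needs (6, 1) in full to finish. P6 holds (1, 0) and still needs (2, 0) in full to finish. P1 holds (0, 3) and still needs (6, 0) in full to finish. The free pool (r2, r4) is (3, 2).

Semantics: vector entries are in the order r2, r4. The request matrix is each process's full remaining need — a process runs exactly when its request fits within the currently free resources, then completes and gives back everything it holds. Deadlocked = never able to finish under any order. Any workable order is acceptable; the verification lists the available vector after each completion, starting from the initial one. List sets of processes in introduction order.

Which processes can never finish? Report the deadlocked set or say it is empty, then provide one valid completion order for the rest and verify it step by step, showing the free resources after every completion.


The deadlocked set is empty.
Key observation: P4 leads a chain of completions in which each release enables another process.
A valid finishing order for the others: P4, P5, P1, P6, P8, P7. Walking it through:
  pool = (3, 2)
  run P4 (needs (0, 0), free (3, 2)); after release of (1, 2) the pool is (4, 4)
  run P5 (needs (2, 3), free (4, 4)); after release of (3, 0) the pool is (7, 4)
  run P1 (needs (6, 0), free (7, 4)); after release of (0, 3) the pool is (7, 7)
  run P6 (needs (2, 0), free (7, 7)); after release of (1, 0) the pool is (8, 7)
  run P8 (needs (7, 3), free (8, 7)); after release of (1, 0) the pool is (9, 7)
  run P7 (needs (6, 1), free (9, 7)); after release of (3, 1) the pool is (12, 8)


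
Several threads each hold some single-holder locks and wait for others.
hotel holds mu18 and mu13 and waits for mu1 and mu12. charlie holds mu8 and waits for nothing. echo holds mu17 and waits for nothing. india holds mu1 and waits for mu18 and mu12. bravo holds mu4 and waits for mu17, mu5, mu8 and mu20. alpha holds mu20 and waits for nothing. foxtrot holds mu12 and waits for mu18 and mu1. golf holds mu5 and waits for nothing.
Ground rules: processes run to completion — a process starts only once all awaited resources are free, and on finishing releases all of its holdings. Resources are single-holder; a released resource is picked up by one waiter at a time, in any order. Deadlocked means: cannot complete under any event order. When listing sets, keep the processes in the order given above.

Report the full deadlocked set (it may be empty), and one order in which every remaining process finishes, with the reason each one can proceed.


Deadlocked set: hotel, india and foxtrot.
Key observation: nobody on the ring hotel -> india -> hotel can start until another member finishes, which never happens; foxtrot is caught in further circular waits.
The rest can finish in the order charlie, alpha, echo, golf, bravo.
Verifying each step:
  run charlie (it waits on nothing); releases mu8
  run alpha (it waits on nothing); releases mu20
  run echo (it waits on nothing); releases mu17
  run golf (it waits on nothing); releases mu5
  bravo: everything it awaited (mu17, mu5, mu8 and mu20) is free; runs, freeing mu4


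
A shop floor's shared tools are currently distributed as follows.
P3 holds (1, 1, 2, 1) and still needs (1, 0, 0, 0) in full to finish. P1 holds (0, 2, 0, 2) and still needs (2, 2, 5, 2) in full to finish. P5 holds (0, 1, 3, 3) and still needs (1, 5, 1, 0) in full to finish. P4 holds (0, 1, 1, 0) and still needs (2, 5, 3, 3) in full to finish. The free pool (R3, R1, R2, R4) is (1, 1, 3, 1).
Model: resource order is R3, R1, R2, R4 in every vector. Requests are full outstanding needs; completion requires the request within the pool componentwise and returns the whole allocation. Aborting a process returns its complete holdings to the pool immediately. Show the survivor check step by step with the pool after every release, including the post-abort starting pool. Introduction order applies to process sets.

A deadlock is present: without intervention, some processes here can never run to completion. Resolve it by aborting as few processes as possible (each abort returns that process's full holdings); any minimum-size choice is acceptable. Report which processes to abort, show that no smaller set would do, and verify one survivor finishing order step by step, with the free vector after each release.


Minimum abort set: P4.
Key observation: the returned (0, 1, 1, 0) from P4 is what brings P5 — unrunnable before, under any order — into play at step 3.
Why nothing smaller works: aborting no one leaves the state deadlocked as given.
The survivors complete as P3, P1, P5. Walking it through (starting from the post-abort pool):
  pool = (1, 2, 4, 1)
  run P3 (needs (1, 0, 0, 0), free (1, 2, 4, 1)); after release of (1, 1, 2, 1) the pool is (2, 3, 6, 2)
  run P1 (needs (2, 2, 5, 2), free (2, 3, 6, 2)); after release of (0, 2, 0, 2) the pool is (2, 5, 6, 4)
  run P5 (needs (1, 5, 1, 0), free (2, 5, 6, 4)); after release of (0, 1, 3, 3) the pool is (2, 6, 9, 7)


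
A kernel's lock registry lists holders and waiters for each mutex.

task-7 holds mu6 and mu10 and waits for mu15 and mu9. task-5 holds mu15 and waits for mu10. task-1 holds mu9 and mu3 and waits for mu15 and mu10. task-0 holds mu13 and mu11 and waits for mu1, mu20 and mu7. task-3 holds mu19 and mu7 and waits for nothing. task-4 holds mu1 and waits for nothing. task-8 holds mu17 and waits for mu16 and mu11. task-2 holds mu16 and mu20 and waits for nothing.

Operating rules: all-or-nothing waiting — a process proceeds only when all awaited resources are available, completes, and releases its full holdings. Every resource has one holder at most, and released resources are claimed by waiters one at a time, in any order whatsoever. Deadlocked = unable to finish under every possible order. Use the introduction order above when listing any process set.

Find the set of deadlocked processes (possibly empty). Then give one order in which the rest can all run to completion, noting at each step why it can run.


Deadlocked set: task-7, task-5 and task-1.
Key observation: along task-7 -> task-5 -> task-7, each member waits on what the next one holds — a deadlock; task-1 is caught in further circular waits.
One completion order for the rest: task-2, task-4, task-3, task-0, task-8.
Walking it through:
  task-2 waits on nothing -> runs at once and releases mu16 and mu20
  task-4 waits on nothing -> runs at once and releases mu1
  task-3 waits on nothing -> runs at once and releases mu19 and mu7
  task-0: everything it awaited (mu1, mu20 and mu7) is free; runs, freeing mu13 and mu11
  task-8: everything it awaited (mu16 and mu11) is free; runs, freeing mu17


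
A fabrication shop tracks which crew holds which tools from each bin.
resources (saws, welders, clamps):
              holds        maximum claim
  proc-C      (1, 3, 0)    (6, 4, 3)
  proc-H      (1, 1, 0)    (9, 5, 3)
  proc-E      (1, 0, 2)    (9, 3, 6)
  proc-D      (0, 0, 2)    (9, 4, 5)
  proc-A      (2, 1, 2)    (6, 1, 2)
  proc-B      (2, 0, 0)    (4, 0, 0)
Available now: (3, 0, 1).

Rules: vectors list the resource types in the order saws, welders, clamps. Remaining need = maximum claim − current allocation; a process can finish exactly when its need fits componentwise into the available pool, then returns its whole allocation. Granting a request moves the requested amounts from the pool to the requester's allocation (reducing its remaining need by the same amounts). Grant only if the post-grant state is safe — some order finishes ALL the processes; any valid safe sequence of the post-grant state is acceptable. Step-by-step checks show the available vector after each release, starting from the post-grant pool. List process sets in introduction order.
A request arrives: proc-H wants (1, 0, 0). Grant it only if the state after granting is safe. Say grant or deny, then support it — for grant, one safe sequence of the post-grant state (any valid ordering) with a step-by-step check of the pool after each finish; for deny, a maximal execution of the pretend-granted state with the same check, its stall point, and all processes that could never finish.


GRANT: granting preserves safety; a valid post-grant sequence is proc-B, proc-A, proc-C, proc-H, proc-D, proc-E.
Key observation: post-grant, (2, 0, 1) remains, and an order beginning with proc-B completes everyone.
Step-by-step check of the post-grant state:
  pool = (2, 0, 1)
  run proc-B (needs (2, 0, 0), free (2, 0, 1)); after release of (2, 0, 0) the pool is (4, 0, 1)
  run proc-A (needs (4, 0, 0), free (4, 0, 1)); after release of (2, 1, 2) the pool is (6, 1, 3)
  run proc-C (needs (5, 1, 3), free (6, 1, 3)); after release of (1, 3, 0) the pool is (7, 4, 3)
  run proc-H (needs (7, 4, 3), free (7, 4, 3)); after release of (2, 1, 0) the pool is (9, 5, 3)
  run proc-D (needs (9, 4, 3), free (9, 5, 3)); after release of (0, 0, 2) the pool is (9, 5, 5)
  run proc-E (needs (8, 3, 4), free (9, 5, 5)); after release of (1, 0, 2) the pool is (10, 5, 7)


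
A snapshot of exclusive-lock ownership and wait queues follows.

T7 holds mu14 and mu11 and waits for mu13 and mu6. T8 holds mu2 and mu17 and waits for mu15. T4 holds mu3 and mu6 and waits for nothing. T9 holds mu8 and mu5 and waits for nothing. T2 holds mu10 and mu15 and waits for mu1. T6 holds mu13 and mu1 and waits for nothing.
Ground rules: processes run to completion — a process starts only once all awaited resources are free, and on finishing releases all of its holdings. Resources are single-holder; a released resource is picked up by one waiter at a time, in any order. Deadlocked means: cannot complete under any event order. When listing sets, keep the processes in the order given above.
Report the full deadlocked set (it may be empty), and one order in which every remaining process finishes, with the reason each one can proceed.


No process is deadlocked.
Key observation: there is no circular wait here — follow any chain and it reaches a process that is free to run now.
One completion order for the rest: T6, T9, T4, T2, T7, T8.
Walking it through:
  T6: no waits; runs immediately, freeing mu13 and mu1
  T9: no waits; runs immediately, freeing mu8 and mu5
  T4: no waits; runs immediately, freeing mu3 and mu6
  T2 waits on mu1 — all released -> runs and releases mu10 and mu15
  T7 waits on mu13 and mu6 — all released -> runs and releases mu14 and mu11
  T8 waits on mu15 — all released -> runs and releases mu2 and mu17


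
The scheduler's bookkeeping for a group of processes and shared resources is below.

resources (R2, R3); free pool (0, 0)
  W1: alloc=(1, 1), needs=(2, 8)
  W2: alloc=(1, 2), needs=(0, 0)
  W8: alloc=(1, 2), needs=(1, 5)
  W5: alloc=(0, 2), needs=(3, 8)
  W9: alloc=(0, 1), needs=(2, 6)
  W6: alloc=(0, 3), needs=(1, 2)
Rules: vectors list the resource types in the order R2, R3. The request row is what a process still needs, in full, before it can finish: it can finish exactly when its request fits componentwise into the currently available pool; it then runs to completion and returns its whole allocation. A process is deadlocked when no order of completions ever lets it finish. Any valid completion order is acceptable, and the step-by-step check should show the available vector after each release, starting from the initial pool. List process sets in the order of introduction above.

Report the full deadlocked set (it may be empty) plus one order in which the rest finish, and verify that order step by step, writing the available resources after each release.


Nothing here is deadlocked.
Key observation: no deadlock: W2 fits now, and the freed resources carry the rest through.
One completion order for the rest: W2, W6, W8, W9, W1, W5. Verifying each step:
  pool = (0, 0)
  W2 needs (0, 0) <= (0, 0) -> finishes; pool += (1, 2) = (1, 2)
  W6 needs (1, 2) <= (1, 2) -> finishes; pool += (0, 3) = (1, 5)
  W8 needs (1, 5) <= (1, 5) -> finishes; pool += (1, 2) = (2, 7)
  W9 needs (2, 6) <= (2, 7) -> finishes; pool += (0, 1) = (2, 8)
  W1 needs (2, 8) <= (2, 8) -> finishes; pool += (1, 1) = (3, 9)
  W5 needs (3, 8) <= (3, 9) -> finishes; pool += (0, 2) = (3, 11)


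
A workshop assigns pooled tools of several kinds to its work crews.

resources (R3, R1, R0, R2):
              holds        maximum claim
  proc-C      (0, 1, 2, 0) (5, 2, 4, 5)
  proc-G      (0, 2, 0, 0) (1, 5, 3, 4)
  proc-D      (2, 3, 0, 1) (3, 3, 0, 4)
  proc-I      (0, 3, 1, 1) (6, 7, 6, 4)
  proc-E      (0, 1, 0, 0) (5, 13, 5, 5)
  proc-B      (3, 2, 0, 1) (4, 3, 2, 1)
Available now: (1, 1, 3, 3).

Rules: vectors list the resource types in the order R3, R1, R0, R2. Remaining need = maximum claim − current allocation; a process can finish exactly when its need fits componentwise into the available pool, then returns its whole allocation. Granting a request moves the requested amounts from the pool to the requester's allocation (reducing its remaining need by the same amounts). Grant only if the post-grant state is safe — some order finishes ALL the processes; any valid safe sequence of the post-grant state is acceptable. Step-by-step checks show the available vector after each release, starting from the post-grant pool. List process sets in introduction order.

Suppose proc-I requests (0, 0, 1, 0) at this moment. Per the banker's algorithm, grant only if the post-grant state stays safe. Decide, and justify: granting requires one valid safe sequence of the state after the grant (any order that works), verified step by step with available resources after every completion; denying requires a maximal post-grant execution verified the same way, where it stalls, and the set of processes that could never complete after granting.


GRANT — the state after the grant stays safe, e.g. via proc-B, proc-D, proc-C, proc-I, proc-G, proc-E.
Key observation: after the grant the pool drops to (1, 1, 2, 3), which still lets proc-B finish first and unwind the rest.
Verifying the post-grant state step by step:
  pool = (1, 1, 2, 3)
  proc-B needs (1, 1, 2, 0) <= (1, 1, 2, 3) -> finishes; pool += (3, 2, 0, 1) = (4, 3, 2, 4)
  proc-D needs (1, 0, 0, 3) <= (4, 3, 2, 4) -> finishes; pool += (2, 3, 0, 1) = (6, 6, 2, 5)
  proc-C needs (5, 1, 2, 5) <= (6, 6, 2, 5) -> finishes; pool += (0, 1, 2, 0) = (6, 7, 4, 5)
  proc-I needs (6, 4, 4, 3) <= (6, 7, 4, 5) -> finishes; pool += (0, 3, 2, 1) = (6, 10, 6, 6)
  proc-G needs (1, 3, 3, 4) <= (6, 10, 6, 6) -> finishes; pool += (0, 2, 0, 0) = (6, 12, 6, 6)
  proc-E needs (5, 12, 5, 5) <= (6, 12, 6, 6) -> finishes; pool += (0, 1, 0, 0) = (6, 13, 6, 6)


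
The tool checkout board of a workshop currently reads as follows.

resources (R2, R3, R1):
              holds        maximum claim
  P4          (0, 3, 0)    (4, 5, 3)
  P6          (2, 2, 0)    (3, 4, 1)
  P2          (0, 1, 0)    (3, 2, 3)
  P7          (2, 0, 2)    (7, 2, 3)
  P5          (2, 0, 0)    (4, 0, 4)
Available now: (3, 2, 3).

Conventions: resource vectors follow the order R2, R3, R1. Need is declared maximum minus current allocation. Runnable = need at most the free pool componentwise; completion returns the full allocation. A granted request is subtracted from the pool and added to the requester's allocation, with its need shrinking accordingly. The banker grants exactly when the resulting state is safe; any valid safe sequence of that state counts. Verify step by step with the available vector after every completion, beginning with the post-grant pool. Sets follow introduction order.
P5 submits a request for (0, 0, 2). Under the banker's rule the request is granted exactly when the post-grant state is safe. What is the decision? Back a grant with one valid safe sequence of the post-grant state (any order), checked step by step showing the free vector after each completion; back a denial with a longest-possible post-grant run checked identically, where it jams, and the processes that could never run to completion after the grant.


GRANT — the state after the grant stays safe, e.g. via P6, P7, P5, P2, P4.
Key observation: post-grant, (3, 2, 1) remains, and an order beginning with P6 completes everyone.
Step-by-step check of the post-grant state:
  pool = (3, 2, 1)
  P6: need (1, 2, 1) fits (3, 2, 1); releases (2, 2, 0), pool now (5, 4, 1)
  P7: need (5, 2, 1) fits (5, 4, 1); releases (2, 0, 2), pool now (7, 4, 3)
  P5: need (2, 0, 2) fits (7, 4, 3); releases (2, 0, 2), pool now (9, 4, 5)
  P2: need (3, 1, 3) fits (9, 4, 5); releases (0, 1, 0), pool now (9, 5, 5)
  P4: need (4, 2, 3) fits (9, 5, 5); releases (0, 3, 0), pool now (9, 8, 5)


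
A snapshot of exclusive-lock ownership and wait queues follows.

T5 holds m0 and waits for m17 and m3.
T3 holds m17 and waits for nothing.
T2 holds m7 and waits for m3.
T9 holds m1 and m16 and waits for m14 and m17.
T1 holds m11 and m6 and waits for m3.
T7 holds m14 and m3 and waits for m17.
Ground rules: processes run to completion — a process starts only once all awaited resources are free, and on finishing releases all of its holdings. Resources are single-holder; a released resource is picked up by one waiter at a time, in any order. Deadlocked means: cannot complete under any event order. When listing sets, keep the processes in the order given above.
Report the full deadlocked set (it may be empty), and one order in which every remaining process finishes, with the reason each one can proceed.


No process is deadlocked.
Key observation: every chain of waits terminates; starting from the processes that wait on nothing, all the rest unlock in turn.
The rest can finish in the order T3, T7, T1, T2, T9, T5.
Verifying each step:
  run T3 (it waits on nothing); releases m17
  T7: everything it awaited (m17) is free; runs, freeing m14 and m3
  T1: everything it awaited (m3) is free; runs, freeing m11 and m6
  T2: everything it awaited (m3) is free; runs, freeing m7
  T9: everything it awaited (m14 and m17) is free; runs, freeing m1 and m16
  T5: everything it awaited (m17 and m3) is free; runs, freeing m0


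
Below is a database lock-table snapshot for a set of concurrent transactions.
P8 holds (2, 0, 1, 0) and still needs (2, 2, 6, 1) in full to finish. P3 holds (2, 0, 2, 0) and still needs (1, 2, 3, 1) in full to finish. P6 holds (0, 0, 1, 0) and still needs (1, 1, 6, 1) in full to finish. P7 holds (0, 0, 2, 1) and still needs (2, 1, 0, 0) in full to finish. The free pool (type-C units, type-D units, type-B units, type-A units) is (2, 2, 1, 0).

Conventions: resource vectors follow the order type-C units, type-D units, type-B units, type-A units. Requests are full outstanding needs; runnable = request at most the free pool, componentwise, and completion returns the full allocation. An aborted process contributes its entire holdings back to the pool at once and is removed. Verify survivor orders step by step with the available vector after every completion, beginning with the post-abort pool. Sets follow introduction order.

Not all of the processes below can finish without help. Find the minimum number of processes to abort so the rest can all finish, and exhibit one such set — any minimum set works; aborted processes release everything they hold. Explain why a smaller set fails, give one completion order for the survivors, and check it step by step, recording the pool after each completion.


Abort P6.
Key observation: no ordering could ever have run P8 before the abort of P6; with (0, 0, 1, 0) back in the pool it fits at step 3.
Why nothing smaller works: aborting no one leaves the state deadlocked as given.
One survivor order: P7, P3, P8. Step-by-step check (post-abort pool first):
  pool = (2, 2, 2, 0)
  P7 needs (2, 1, 0, 0) <= (2, 2, 2, 0) -> finishes; pool += (0, 0, 2, 1) = (2, 2, 4, 1)
  P3 needs (1, 2, 3, 1) <= (2, 2, 4, 1) -> finishes; pool += (2, 0, 2, 0) = (4, 2, 6, 1)
  P8 needs (2, 2, 6, 1) <= (4, 2, 6, 1) -> finishes; pool += (2, 0, 1, 0) = (6, 2, 7, 1)


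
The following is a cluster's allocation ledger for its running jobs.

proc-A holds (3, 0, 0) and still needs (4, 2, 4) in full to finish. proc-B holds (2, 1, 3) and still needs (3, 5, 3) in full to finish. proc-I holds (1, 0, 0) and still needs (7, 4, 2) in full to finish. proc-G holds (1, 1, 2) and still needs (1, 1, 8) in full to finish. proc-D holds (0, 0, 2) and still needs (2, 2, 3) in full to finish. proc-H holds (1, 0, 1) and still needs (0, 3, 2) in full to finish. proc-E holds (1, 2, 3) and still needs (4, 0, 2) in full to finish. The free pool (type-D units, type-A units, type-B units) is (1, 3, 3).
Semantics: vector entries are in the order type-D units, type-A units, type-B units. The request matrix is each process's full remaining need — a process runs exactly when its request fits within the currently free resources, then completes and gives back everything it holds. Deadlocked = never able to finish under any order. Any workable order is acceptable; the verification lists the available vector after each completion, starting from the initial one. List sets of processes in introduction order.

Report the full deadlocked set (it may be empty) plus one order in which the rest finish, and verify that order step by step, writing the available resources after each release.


Deadlocked set: proc-A, proc-B, proc-I, proc-G and proc-E.
Key observation: after proc-H, proc-D the pool peaks at (2, 3, 6), and each blocked process is short somewhere: proc-A on type-D units; proc-B on type-D units, type-A units; proc-I on type-D units, type-A units; proc-G on type-B units; proc-E on type-D units.
One completion order for the rest: proc-H, proc-D. Walking it through:
  pool = (1, 3, 3)
  run proc-H (needs (0, 3, 2), free (1, 3, 3)); after release of (1, 0, 1) the pool is (2, 3, 4)
  run proc-D (needs (2, 2, 3), free (2, 3, 4)); after release of (0, 0, 2) the pool is (2, 3, 6)
None of the blocked processes ever fits:
  proc-A cannot run: need (4, 2, 4) vs free (2, 3, 6) (insufficient type-D units)
  proc-B cannot run: need (3, 5, 3) vs free (2, 3, 6) (insufficient type-D units and type-A units)
  proc-I cannot run: need (7, 4, 2) vs free (2, 3, 6) (insufficient type-D units and type-A units)
  proc-G cannot run: need (1, 1, 8) vs free (2, 3, 6) (insufficient type-B units)
  proc-E cannot run: need (4, 0, 2) vs free (2, 3, 6) (insufficient type-D units)


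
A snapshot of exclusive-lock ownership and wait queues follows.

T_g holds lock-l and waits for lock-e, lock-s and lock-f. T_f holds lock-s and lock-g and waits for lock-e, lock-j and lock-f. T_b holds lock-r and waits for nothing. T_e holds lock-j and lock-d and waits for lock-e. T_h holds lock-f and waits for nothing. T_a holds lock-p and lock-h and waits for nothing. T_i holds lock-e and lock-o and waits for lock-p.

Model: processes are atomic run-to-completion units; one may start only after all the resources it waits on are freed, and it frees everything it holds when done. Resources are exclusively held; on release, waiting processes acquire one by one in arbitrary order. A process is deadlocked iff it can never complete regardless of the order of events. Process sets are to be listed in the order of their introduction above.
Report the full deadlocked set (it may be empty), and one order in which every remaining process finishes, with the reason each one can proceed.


Nothing here is deadlocked.
Key observation: the wait graph is acyclic; completion cascades from the unblocked processes through everyone else.
A valid finishing order for the others: T_a, T_h, T_b, T_i, T_e, T_f, T_g.
Step-by-step check:
  T_a waits on nothing -> runs at once and releases lock-p and lock-h
  T_h waits on nothing -> runs at once and releases lock-f
  T_b waits on nothing -> runs at once and releases lock-r
  run T_i (all its waits — lock-p — are resolved); releases lock-e and lock-o
  run T_e (all its waits — lock-e — are resolved); releases lock-j and lock-d
  run T_f (all its waits — lock-e, lock-j and lock-f — are resolved); releases lock-s and lock-g
  run T_g (all its waits — lock-e, lock-s and lock-f — are resolved); releases lock-l


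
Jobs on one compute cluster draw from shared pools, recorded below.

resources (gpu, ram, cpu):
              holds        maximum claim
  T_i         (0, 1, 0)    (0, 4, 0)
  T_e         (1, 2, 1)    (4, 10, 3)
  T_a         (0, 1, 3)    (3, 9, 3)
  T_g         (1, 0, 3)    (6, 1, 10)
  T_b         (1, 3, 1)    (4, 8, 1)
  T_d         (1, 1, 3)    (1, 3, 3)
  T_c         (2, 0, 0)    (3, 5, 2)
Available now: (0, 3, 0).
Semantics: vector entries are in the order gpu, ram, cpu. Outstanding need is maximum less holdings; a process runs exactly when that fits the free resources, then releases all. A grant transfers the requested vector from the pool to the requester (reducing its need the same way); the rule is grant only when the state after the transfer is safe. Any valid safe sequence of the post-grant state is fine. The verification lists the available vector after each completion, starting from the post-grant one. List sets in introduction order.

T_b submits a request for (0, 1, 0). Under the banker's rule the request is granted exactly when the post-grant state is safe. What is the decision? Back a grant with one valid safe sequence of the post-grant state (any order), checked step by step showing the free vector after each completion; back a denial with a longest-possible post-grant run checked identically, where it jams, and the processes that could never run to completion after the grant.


DENY: after the grant no complete ordering would exist.
Key observation: after T_d, T_i the pool peaks at (1, 4, 3), and each blocked process is short somewhere: T_e on gpu, ram; T_a on gpu, ram; T_g on gpu, cpu; T_b on gpu; T_c on ram.
On the post-grant state, T_d, T_i is a maximal run — nothing extends it. Check, step by step:
  pool = (0, 2, 0)
  T_d: need (0, 2, 0) fits (0, 2, 0); releases (1, 1, 3), pool now (1, 3, 3)
  T_i: need (0, 3, 0) fits (1, 3, 3); releases (0, 1, 0), pool now (1, 4, 3)
  T_e cannot run: need (3, 8, 2) vs free (1, 4, 3) (insufficient gpu and ram)
  T_a cannot run: need (3, 8, 0) vs free (1, 4, 3) (insufficient gpu and ram)
  T_g cannot run: need (5, 1, 7) vs free (1, 4, 3) (insufficient gpu and cpu)
  T_b cannot run: need (3, 4, 0) vs free (1, 4, 3) (insufficient gpu)
  T_c cannot run: need (1, 5, 2) vs free (1, 4, 3) (insufficient ram)
Post-grant, the permanently blocked set is T_e, T_a, T_g, T_b and T_c.


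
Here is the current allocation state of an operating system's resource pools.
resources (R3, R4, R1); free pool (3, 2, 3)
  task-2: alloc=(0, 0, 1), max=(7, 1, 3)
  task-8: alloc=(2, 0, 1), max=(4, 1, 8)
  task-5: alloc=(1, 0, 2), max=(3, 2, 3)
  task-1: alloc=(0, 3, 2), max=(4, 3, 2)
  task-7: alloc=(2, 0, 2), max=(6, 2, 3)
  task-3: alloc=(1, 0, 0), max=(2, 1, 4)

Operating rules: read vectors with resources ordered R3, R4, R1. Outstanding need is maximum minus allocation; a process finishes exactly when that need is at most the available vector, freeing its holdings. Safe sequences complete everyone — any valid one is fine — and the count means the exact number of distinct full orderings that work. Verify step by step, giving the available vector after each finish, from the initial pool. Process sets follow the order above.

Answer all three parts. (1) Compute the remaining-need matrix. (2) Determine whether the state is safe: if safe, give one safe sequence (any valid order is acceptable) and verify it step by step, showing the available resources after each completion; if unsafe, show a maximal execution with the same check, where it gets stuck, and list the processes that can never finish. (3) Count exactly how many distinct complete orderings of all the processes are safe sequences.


(1) Remaining need (order R3, R4, R1):
  task-2: (7, 1, 2)
  task-8: (2, 1, 7)
  task-5: (2, 2, 1)
  task-1: (4, 0, 0)
  task-7: (4, 2, 1)
  task-3: (1, 1, 4)
(2) The state is SAFE; one workable sequence: task-5, task-3, task-7, task-8, task-2, task-1.
Key observation: at task-5 the run first touches a limit — (2, 2, 1) against (3, 2, 3), exact on a resource it actually requests.
Walking it through:
  pool = (3, 2, 3)
  run task-5 (needs (2, 2, 1), free (3, 2, 3)); after release of (1, 0, 2) the pool is (4, 2, 5)
  run task-3 (needs (1, 1, 4), free (4, 2, 5)); after release of (1, 0, 0) the pool is (5, 2, 5)
  run task-7 (needs (4, 2, 1), free (5, 2, 5)); after release of (2, 0, 2) the pool is (7, 2, 7)
  run task-8 (needs (2, 1, 7), free (7, 2, 7)); after release of (2, 0, 1) the pool is (9, 2, 8)
  run task-2 (needs (7, 1, 2), free (9, 2, 8)); after release of (0, 0, 1) the pool is (9, 2, 9)
  run task-1 (needs (4, 0, 0), free (9, 2, 9)); after release of (0, 3, 2) the pool is (9, 5, 11)
(3) Precisely 38 of the possible complete orderings are safe sequences.
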